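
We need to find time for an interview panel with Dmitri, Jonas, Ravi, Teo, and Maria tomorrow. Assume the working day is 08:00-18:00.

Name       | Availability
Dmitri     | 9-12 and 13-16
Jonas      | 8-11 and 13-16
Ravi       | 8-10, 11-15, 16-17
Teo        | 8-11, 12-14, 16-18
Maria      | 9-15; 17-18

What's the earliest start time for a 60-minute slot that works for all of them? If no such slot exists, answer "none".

Dmitri ∩ Jonas: 09:00-11:00, 13:00-16:00.
Dmitri ∩ Jonas ∩ Ravi: 09:00-10:00, 13:00-15:00.
Dmitri ∩ Jonas ∩ Ravi ∩ Teo: 09:00-10:00, 13:00-14:00.
Dmitri ∩ Jonas ∩ Ravi ∩ Teo ∩ Maria: 09:00-10:00, 13:00-14:00.
The first common window of at least 60 minutes is 09:00-10:00, so the earliest start is 09:00.

09:00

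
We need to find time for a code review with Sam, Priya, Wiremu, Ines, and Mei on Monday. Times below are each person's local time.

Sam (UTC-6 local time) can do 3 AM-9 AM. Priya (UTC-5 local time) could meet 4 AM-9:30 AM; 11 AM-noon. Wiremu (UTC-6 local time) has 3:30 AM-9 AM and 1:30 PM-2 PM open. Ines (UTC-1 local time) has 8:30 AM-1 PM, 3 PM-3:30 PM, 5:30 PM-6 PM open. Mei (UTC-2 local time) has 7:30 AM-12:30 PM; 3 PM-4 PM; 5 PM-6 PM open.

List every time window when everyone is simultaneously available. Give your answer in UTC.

09:30-14:00

Sam in UTC: 09:00-15:00 (add 6h to convert from UTC-6).
Priya in UTC: 09:00-14:30, 16:00-17:00 (add 5h to convert from UTC-5).
Wiremu in UTC: 09:30-15:00, 19:30-20:00 (add 6h to convert from UTC-6).
Ines in UTC: 09:30-14:00, 16:00-16:30, 18:30-19:00 (add 1h to convert from UTC-1).
Mei in UTC: 09:30-14:30, 17:00-18:00, 19:00-20:00 (add 2h to convert from UTC-2).
Sam ∩ Priya: 09:00-14:30.
Sam ∩ Priya ∩ Wiremu: 09:30-14:30.
Sam ∩ Priya ∩ Wiremu ∩ Ines: 09:30-14:00.
Sam ∩ Priya ∩ Wiremu ∩ Ines ∩ Mei: 09:30-14:00.
Those are the intersection windows.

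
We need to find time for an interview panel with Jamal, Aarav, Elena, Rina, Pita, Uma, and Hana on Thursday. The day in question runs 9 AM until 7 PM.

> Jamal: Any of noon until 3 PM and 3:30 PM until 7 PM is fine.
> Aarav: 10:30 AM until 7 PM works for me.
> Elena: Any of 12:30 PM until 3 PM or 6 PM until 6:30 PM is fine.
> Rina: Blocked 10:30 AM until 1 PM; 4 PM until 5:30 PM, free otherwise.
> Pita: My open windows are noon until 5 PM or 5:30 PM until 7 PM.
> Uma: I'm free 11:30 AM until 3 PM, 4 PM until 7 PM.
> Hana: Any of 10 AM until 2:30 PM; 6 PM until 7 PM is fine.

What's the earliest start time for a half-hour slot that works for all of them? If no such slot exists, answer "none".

13:00

Jamal free: 12:00-15:00, 15:30-19:00.
Aarav free: 10:30-19:00.
Elena free: 12:30-15:00, 18:00-18:30.
Rina free: 09:00-10:30, 13:00-16:00, 17:30-19:00 (invert busy blocks within the working day).
Pita free: 12:00-17:00, 17:30-19:00.
Uma free: 11:30-15:00, 16:00-19:00.
Hana free: 10:00-14:30, 18:00-19:00.
Jamal ∩ Aarav: 12:00-15:00, 15:30-19:00.
Jamal ∩ Aarav ∩ Elena: 12:30-15:00, 18:00-18:30.
Jamal ∩ Aarav ∩ Elena ∩ Rina: 13:00-15:00, 18:00-18:30.
Jamal ∩ Aarav ∩ Elena ∩ Rina ∩ Pita: 13:00-15:00, 18:00-18:30.
Jamal ∩ Aarav ∩ Elena ∩ Rina ∩ Pita ∩ Uma: 13:00-15:00, 18:00-18:30.
Jamal ∩ Aarav ∩ Elena ∩ Rina ∩ Pita ∩ Uma ∩ Hana: 13:00-14:30, 18:00-18:30.
The first common window of at least 30 minutes is 13:00-14:30, so the earliest start is 13:00.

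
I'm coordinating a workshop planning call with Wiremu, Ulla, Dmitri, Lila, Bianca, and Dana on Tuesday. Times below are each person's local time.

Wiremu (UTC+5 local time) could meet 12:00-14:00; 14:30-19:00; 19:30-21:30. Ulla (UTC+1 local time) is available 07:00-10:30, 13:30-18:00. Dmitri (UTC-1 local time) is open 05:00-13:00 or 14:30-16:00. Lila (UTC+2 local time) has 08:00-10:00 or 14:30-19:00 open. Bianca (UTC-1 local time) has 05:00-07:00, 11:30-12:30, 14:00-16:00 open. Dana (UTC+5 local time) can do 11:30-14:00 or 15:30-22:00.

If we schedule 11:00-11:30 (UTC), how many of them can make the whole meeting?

Wiremu in UTC: 07:00-09:00, 09:30-14:00, 14:30-16:30 (subtract 5h to convert from UTC+5).
Ulla in UTC: 06:00-09:30, 12:30-17:00 (subtract 1h to convert from UTC+1).
Dmitri in UTC: 06:00-14:00, 15:30-17:00 (add 1h to convert from UTC-1).
Lila in UTC: 06:00-08:00, 12:30-17:00 (subtract 2h to convert from UTC+2).
Bianca in UTC: 06:00-08:00, 12:30-13:30, 15:00-17:00 (add 1h to convert from UTC-1).
Dana in UTC: 06:30-09:00, 10:30-17:00 (subtract 5h to convert from UTC+5).
Wiremu, Dmitri, and Dana can make the full 11:00-11:30 slot — that's 3.

3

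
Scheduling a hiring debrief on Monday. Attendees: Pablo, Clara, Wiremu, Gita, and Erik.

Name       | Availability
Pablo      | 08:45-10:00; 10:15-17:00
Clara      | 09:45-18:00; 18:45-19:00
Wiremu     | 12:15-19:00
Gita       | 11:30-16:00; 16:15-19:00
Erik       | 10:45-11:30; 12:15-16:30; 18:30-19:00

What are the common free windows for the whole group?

12:15-16:00, 16:15-16:30

Pablo ∩ Clara: 09:45-10:00, 10:15-17:00.
Pablo ∩ Clara ∩ Wiremu: 12:15-17:00.
Pablo ∩ Clara ∩ Wiremu ∩ Gita: 12:15-16:00, 16:15-17:00.
Pablo ∩ Clara ∩ Wiremu ∩ Gita ∩ Erik: 12:15-16:00, 16:15-16:30.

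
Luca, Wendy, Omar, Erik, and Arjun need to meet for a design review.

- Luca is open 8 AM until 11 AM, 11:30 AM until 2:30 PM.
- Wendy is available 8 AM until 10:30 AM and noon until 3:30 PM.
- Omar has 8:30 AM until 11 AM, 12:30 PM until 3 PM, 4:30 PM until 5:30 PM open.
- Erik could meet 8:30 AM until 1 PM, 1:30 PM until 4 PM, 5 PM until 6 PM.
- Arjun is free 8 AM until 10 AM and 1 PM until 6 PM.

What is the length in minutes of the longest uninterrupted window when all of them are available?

Luca ∩ Wendy: 08:00-10:30, 12:00-14:30.
Luca ∩ Wendy ∩ Omar: 08:30-10:30, 12:30-14:30.
Luca ∩ Wendy ∩ Omar ∩ Erik: 08:30-10:30, 12:30-13:00, 13:30-14:30.
Luca ∩ Wendy ∩ Omar ∩ Erik ∩ Arjun: 08:30-10:00, 13:30-14:30.
Those are the intersection windows.
The longest is 08:30-10:00 at 90 minutes.

90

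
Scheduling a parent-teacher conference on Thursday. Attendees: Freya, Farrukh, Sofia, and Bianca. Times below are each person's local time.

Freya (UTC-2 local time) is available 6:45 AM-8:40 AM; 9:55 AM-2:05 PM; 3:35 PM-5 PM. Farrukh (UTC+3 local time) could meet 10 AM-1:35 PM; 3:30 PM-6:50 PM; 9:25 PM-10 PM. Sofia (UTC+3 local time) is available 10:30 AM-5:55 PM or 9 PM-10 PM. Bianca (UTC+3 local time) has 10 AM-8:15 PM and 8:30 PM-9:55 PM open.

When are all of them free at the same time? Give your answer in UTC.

08:45-10:35, 12:30-14:55, 18:25-18:55

Freya in UTC: 08:45-10:40, 11:55-16:05, 17:35-19:00 (add 2h to convert from UTC-2).
Farrukh in UTC: 07:00-10:35, 12:30-15:50, 18:25-19:00 (subtract 3h to convert from UTC+3).
Sofia in UTC: 07:30-14:55, 18:00-19:00 (subtract 3h to convert from UTC+3).
Bianca in UTC: 07:00-17:15, 17:30-18:55 (subtract 3h to convert from UTC+3).
Freya ∩ Farrukh: 08:45-10:35, 12:30-15:50, 18:25-19:00.
Freya ∩ Farrukh ∩ Sofia: 08:45-10:35, 12:30-14:55, 18:25-19:00.
Freya ∩ Farrukh ∩ Sofia ∩ Bianca: 08:45-10:35, 12:30-14:55, 18:25-18:55.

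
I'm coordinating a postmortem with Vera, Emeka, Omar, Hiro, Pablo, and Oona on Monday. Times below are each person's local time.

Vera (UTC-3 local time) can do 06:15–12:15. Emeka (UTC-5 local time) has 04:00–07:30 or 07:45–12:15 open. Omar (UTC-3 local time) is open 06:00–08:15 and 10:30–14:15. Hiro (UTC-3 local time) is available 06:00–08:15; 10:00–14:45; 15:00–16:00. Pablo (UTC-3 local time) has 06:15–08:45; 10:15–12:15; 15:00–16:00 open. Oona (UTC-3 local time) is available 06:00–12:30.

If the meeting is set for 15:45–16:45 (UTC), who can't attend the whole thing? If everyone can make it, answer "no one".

Vera in UTC: 09:15-15:15 (add 3h to convert from UTC-3).
Emeka in UTC: 09:00-12:30, 12:45-17:15 (add 5h to convert from UTC-5).
Omar in UTC: 09:00-11:15, 13:30-17:15 (add 3h to convert from UTC-3).
Hiro in UTC: 09:00-11:15, 13:00-17:45, 18:00-19:00 (add 3h to convert from UTC-3).
Pablo in UTC: 09:15-11:45, 13:15-15:15, 18:00-19:00 (add 3h to convert from UTC-3).
Oona in UTC: 09:00-15:30 (add 3h to convert from UTC-3).
Vera: not fully free for 15:45-16:45. Emeka: free for 15:45-16:45. Omar: free for 15:45-16:45. Hiro: free for 15:45-16:45. Pablo: not fully free for 15:45-16:45. Oona: not fully free for 15:45-16:45.

Oona, Pablo, Vera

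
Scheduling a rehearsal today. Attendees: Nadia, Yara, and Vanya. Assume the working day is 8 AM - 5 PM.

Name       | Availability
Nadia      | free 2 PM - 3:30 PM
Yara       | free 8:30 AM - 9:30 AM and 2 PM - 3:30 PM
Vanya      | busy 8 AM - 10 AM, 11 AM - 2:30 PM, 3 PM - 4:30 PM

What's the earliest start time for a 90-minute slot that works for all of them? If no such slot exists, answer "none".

Nadia free: 14:00-15:30.
Yara free: 08:30-09:30, 14:00-15:30.
Vanya free: 10:00-11:00, 14:30-15:00, 16:30-17:00 (invert busy blocks within the working day).
Nadia ∩ Yara: 14:00-15:30.
Nadia ∩ Yara ∩ Vanya: 14:30-15:00.
Those are the intersection windows.
No common window is at least 90 minutes long.

none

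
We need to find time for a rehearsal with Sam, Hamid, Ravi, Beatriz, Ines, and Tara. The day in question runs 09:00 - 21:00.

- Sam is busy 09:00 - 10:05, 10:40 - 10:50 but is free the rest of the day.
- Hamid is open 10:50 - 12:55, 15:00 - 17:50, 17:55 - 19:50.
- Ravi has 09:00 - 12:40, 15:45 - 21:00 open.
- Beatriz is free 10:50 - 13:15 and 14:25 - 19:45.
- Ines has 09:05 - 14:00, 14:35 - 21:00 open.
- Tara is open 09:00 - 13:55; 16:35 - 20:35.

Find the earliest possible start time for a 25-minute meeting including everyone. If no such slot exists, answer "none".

10:50

Sam free: 10:05-10:40, 10:50-21:00 (invert busy blocks within the working day).
Hamid free: 10:50-12:55, 15:00-17:50, 17:55-19:50.
Ravi free: 09:00-12:40, 15:45-21:00.
Beatriz free: 10:50-13:15, 14:25-19:45.
Ines free: 09:05-14:00, 14:35-21:00.
Tara free: 09:00-13:55, 16:35-20:35.
Sam ∩ Hamid: 10:50-12:55, 15:00-17:50, 17:55-19:50.
Sam ∩ Hamid ∩ Ravi: 10:50-12:40, 15:45-17:50, 17:55-19:50.
Sam ∩ Hamid ∩ Ravi ∩ Beatriz: 10:50-12:40, 15:45-17:50, 17:55-19:45.
Sam ∩ Hamid ∩ Ravi ∩ Beatriz ∩ Ines: 10:50-12:40, 15:45-17:50, 17:55-19:45.
Sam ∩ Hamid ∩ Ravi ∩ Beatriz ∩ Ines ∩ Tara: 10:50-12:40, 16:35-17:50, 17:55-19:45.
The first common window of at least 25 minutes is 10:50-12:40, so the earliest start is 10:50.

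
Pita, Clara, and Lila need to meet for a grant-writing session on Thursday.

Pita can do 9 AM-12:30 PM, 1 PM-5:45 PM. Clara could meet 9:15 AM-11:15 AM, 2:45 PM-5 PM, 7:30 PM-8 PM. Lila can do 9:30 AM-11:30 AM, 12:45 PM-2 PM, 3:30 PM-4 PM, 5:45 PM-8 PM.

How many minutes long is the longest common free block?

105

Pita ∩ Clara: 09:15-11:15, 14:45-17:00.
Pita ∩ Clara ∩ Lila: 09:30-11:15, 15:30-16:00.
Those are the intersection windows.
The longest is 09:30-11:15 at 105 minutes.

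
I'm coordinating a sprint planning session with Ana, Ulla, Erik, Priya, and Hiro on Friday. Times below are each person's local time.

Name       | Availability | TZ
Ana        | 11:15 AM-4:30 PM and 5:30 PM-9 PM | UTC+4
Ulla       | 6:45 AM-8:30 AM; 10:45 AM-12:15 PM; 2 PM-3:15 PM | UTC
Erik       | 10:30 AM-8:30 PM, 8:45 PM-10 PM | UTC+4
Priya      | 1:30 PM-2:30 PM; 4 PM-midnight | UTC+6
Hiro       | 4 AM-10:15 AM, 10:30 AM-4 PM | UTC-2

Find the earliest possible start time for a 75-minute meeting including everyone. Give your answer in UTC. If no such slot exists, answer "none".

10:45

Ana in UTC: 07:15-12:30, 13:30-17:00 (subtract 4h to convert from UTC+4).
Ulla in UTC: 06:45-08:30, 10:45-12:15, 14:00-15:15.
Erik in UTC: 06:30-16:30, 16:45-18:00 (subtract 4h to convert from UTC+4).
Priya in UTC: 07:30-08:30, 10:00-18:00 (subtract 6h to convert from UTC+6).
Hiro in UTC: 06:00-12:15, 12:30-18:00 (add 2h to convert from UTC-2).
Ana ∩ Ulla: 07:15-08:30, 10:45-12:15, 14:00-15:15.
Ana ∩ Ulla ∩ Erik: 07:15-08:30, 10:45-12:15, 14:00-15:15.
Ana ∩ Ulla ∩ Erik ∩ Priya: 07:30-08:30, 10:45-12:15, 14:00-15:15.
Ana ∩ Ulla ∩ Erik ∩ Priya ∩ Hiro: 07:30-08:30, 10:45-12:15, 14:00-15:15.
Those are the intersection windows.
The first common window of at least 75 minutes is 10:45-12:15, so the earliest start is 10:45.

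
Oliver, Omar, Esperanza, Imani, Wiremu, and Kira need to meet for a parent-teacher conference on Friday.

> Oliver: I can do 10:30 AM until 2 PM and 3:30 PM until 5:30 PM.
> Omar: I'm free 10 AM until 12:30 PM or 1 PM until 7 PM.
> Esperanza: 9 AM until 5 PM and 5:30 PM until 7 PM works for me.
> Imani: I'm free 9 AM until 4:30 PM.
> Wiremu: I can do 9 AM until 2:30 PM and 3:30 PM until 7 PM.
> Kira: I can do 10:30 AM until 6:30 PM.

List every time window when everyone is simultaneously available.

Oliver ∩ Omar: 10:30-12:30, 13:00-14:00, 15:30-17:30.
Oliver ∩ Omar ∩ Esperanza: 10:30-12:30, 13:00-14:00, 15:30-17:00.
Oliver ∩ Omar ∩ Esperanza ∩ Imani: 10:30-12:30, 13:00-14:00, 15:30-16:30.
Oliver ∩ Omar ∩ Esperanza ∩ Imani ∩ Wiremu: 10:30-12:30, 13:00-14:00, 15:30-16:30.
Oliver ∩ Omar ∩ Esperanza ∩ Imani ∩ Wiremu ∩ Kira: 10:30-12:30, 13:00-14:00, 15:30-16:30.
So the common availability across everyone is 10:30-12:30, 13:00-14:00, 15:30-16:30.

10:30-12:30, 13:00-14:00, 15:30-16:30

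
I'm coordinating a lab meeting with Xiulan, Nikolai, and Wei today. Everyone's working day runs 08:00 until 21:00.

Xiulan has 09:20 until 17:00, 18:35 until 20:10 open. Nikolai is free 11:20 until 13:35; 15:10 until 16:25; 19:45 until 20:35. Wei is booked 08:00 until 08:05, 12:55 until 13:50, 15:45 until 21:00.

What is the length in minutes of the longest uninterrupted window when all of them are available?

95

Xiulan free: 09:20-17:00, 18:35-20:10.
Nikolai free: 11:20-13:35, 15:10-16:25, 19:45-20:35.
Wei free: 08:05-12:55, 13:50-15:45 (invert busy blocks within the working day).
Xiulan ∩ Nikolai: 11:20-13:35, 15:10-16:25, 19:45-20:10.
Xiulan ∩ Nikolai ∩ Wei: 11:20-12:55, 15:10-15:45.
Those are the intersection windows.
The longest is 11:20-12:55 at 95 minutes.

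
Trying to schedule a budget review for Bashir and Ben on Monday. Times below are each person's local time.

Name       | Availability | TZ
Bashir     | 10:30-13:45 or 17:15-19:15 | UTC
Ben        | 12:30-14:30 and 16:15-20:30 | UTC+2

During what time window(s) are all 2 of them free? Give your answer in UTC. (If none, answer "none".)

10:30-12:30, 17:15-18:30

Bashir in UTC: 10:30-13:45, 17:15-19:15.
Ben in UTC: 10:30-12:30, 14:15-18:30 (subtract 2h to convert from UTC+2).
Bashir ∩ Ben: 10:30-12:30, 17:15-18:30.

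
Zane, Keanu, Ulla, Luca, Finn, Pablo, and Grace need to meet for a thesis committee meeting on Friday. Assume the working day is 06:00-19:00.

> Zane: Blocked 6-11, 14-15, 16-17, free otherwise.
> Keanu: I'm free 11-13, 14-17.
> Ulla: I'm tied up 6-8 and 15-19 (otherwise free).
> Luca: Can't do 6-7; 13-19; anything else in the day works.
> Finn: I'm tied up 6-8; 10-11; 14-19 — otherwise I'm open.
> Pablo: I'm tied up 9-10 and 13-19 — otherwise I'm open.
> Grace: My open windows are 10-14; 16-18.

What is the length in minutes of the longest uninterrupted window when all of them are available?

120

Zane free: 11:00-14:00, 15:00-16:00, 17:00-19:00 (invert busy blocks within the working day).
Keanu free: 11:00-13:00, 14:00-17:00.
Ulla free: 08:00-15:00 (invert busy blocks within the working day).
Luca free: 07:00-13:00 (invert busy blocks within the working day).
Finn free: 08:00-10:00, 11:00-14:00 (invert busy blocks within the working day).
Pablo free: 06:00-09:00, 10:00-13:00 (invert busy blocks within the working day).
Grace free: 10:00-14:00, 16:00-18:00.
Zane ∩ Keanu: 11:00-13:00, 15:00-16:00.
Zane ∩ Keanu ∩ Ulla: 11:00-13:00.
Zane ∩ Keanu ∩ Ulla ∩ Luca: 11:00-13:00.
Zane ∩ Keanu ∩ Ulla ∩ Luca ∩ Finn: 11:00-13:00.
Zane ∩ Keanu ∩ Ulla ∩ Luca ∩ Finn ∩ Pablo: 11:00-13:00.
Zane ∩ Keanu ∩ Ulla ∩ Luca ∩ Finn ∩ Pablo ∩ Grace: 11:00-13:00.
Those are the intersection windows.
The longest is 11:00-13:00 at 120 minutes.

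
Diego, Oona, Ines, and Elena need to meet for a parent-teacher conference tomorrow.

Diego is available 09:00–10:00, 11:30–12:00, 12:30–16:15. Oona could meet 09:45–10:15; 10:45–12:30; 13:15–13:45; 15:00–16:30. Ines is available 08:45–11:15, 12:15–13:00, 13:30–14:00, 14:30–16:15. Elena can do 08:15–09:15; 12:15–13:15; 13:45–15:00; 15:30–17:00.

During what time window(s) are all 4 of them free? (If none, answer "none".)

15:30-16:15

Diego ∩ Oona: 09:45-10:00, 11:30-12:00, 13:15-13:45, 15:00-16:15.
Diego ∩ Oona ∩ Ines: 09:45-10:00, 13:30-13:45, 15:00-16:15.
Diego ∩ Oona ∩ Ines ∩ Elena: 15:30-16:15.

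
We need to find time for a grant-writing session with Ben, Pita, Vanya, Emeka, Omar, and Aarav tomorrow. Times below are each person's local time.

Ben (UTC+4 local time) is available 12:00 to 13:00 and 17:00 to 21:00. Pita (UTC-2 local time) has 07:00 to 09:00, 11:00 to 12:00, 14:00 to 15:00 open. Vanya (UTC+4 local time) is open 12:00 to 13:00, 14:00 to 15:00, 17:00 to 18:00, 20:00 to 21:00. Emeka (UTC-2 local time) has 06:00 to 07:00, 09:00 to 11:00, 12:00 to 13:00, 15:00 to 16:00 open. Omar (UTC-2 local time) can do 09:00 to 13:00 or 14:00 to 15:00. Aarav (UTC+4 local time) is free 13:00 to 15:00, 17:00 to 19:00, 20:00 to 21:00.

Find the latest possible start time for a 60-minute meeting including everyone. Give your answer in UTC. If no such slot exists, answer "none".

Ben in UTC: 08:00-09:00, 13:00-17:00 (subtract 4h to convert from UTC+4).
Pita in UTC: 09:00-11:00, 13:00-14:00, 16:00-17:00 (add 2h to convert from UTC-2).
Vanya in UTC: 08:00-09:00, 10:00-11:00, 13:00-14:00, 16:00-17:00 (subtract 4h to convert from UTC+4).
Emeka in UTC: 08:00-09:00, 11:00-13:00, 14:00-15:00, 17:00-18:00 (add 2h to convert from UTC-2).
Omar in UTC: 11:00-15:00, 16:00-17:00 (add 2h to convert from UTC-2).
Aarav in UTC: 09:00-11:00, 13:00-15:00, 16:00-17:00 (subtract 4h to convert from UTC+4).
Ben ∩ Pita: 13:00-14:00, 16:00-17:00.
Ben ∩ Pita ∩ Vanya: 13:00-14:00, 16:00-17:00.
Ben ∩ Pita ∩ Vanya ∩ Emeka: ∅.
Ben ∩ Pita ∩ Vanya ∩ Emeka ∩ Omar: ∅.
Ben ∩ Pita ∩ Vanya ∩ Emeka ∩ Omar ∩ Aarav: ∅.
There is no time when everyone is free.
No common window is at least 60 minutes long.

none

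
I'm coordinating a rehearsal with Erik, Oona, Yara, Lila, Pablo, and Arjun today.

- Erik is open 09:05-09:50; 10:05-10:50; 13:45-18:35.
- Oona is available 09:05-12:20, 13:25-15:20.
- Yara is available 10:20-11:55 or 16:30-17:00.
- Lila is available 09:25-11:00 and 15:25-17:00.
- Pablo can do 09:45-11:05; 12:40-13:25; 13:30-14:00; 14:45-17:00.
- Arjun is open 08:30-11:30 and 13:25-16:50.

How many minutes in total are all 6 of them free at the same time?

Erik ∩ Oona: 09:05-09:50, 10:05-10:50, 13:45-15:20.
Erik ∩ Oona ∩ Yara: 10:20-10:50.
Erik ∩ Oona ∩ Yara ∩ Lila: 10:20-10:50.
Erik ∩ Oona ∩ Yara ∩ Lila ∩ Pablo: 10:20-10:50.
Erik ∩ Oona ∩ Yara ∩ Lila ∩ Pablo ∩ Arjun: 10:20-10:50.
That's a single block of 30 minutes.

30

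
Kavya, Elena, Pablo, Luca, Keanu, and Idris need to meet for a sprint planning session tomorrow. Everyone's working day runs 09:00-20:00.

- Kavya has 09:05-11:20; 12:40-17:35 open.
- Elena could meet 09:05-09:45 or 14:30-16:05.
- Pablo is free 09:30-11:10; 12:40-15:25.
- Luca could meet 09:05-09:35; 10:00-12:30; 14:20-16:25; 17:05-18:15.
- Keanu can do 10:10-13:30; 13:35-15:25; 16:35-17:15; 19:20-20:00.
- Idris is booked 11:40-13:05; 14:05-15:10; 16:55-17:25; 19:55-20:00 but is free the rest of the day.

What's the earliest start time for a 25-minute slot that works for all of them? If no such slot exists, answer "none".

none

Kavya free: 09:05-11:20, 12:40-17:35.
Elena free: 09:05-09:45, 14:30-16:05.
Pablo free: 09:30-11:10, 12:40-15:25.
Luca free: 09:05-09:35, 10:00-12:30, 14:20-16:25, 17:05-18:15.
Keanu free: 10:10-13:30, 13:35-15:25, 16:35-17:15, 19:20-20:00.
Idris free: 09:00-11:40, 13:05-14:05, 15:10-16:55, 17:25-19:55 (invert busy blocks within the working day).
Kavya ∩ Elena: 09:05-09:45, 14:30-16:05.
Kavya ∩ Elena ∩ Pablo: 09:30-09:45, 14:30-15:25.
Kavya ∩ Elena ∩ Pablo ∩ Luca: 09:30-09:35, 14:30-15:25.
Kavya ∩ Elena ∩ Pablo ∩ Luca ∩ Keanu: 14:30-15:25.
Kavya ∩ Elena ∩ Pablo ∩ Luca ∩ Keanu ∩ Idris: 15:10-15:25.
No common window is at least 25 minutes long.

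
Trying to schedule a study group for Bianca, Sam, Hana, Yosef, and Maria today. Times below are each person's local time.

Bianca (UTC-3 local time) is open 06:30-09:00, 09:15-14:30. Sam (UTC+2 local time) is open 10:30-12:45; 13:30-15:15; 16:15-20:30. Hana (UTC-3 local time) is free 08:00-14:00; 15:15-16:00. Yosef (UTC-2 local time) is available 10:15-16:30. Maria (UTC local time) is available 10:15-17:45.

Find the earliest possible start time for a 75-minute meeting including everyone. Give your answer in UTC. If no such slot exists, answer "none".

14:15

Bianca in UTC: 09:30-12:00, 12:15-17:30 (add 3h to convert from UTC-3).
Sam in UTC: 08:30-10:45, 11:30-13:15, 14:15-18:30 (subtract 2h to convert from UTC+2).
Hana in UTC: 11:00-17:00, 18:15-19:00 (add 3h to convert from UTC-3).
Yosef in UTC: 12:15-18:30 (add 2h to convert from UTC-2).
Maria in UTC: 10:15-17:45.
Bianca ∩ Sam: 09:30-10:45, 11:30-12:00, 12:15-13:15, 14:15-17:30.
Bianca ∩ Sam ∩ Hana: 11:30-12:00, 12:15-13:15, 14:15-17:00.
Bianca ∩ Sam ∩ Hana ∩ Yosef: 12:15-13:15, 14:15-17:00.
Bianca ∩ Sam ∩ Hana ∩ Yosef ∩ Maria: 12:15-13:15, 14:15-17:00.
The first common window of at least 75 minutes is 14:15-17:00, so the earliest start is 14:15.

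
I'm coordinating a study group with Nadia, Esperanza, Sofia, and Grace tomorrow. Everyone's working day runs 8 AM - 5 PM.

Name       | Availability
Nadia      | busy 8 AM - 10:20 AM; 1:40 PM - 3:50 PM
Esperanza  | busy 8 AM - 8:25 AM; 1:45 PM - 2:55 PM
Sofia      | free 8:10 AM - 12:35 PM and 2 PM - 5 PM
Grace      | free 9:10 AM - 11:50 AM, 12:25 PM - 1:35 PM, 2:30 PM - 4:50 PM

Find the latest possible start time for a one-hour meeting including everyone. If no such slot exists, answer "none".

15:50

Nadia free: 10:20-13:40, 15:50-17:00 (invert busy blocks within the working day).
Esperanza free: 08:25-13:45, 14:55-17:00 (invert busy blocks within the working day).
Sofia free: 08:10-12:35, 14:00-17:00.
Grace free: 09:10-11:50, 12:25-13:35, 14:30-16:50.
Nadia ∩ Esperanza: 10:20-13:40, 15:50-17:00.
Nadia ∩ Esperanza ∩ Sofia: 10:20-12:35, 15:50-17:00.
Nadia ∩ Esperanza ∩ Sofia ∩ Grace: 10:20-11:50, 12:25-12:35, 15:50-16:50.
The last common window of at least 60 minutes is 15:50-16:50; a 60-minute meeting can start as late as 15:50 and still end by 16:50.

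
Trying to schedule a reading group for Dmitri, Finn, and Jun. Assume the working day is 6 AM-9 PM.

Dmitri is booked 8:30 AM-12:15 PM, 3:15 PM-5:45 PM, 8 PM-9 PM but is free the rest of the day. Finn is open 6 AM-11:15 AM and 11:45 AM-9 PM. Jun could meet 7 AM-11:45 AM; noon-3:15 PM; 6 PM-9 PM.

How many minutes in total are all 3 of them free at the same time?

390

Dmitri free: 06:00-08:30, 12:15-15:15, 17:45-20:00 (invert busy blocks within the working day).
Finn free: 06:00-11:15, 11:45-21:00.
Jun free: 07:00-11:45, 12:00-15:15, 18:00-21:00.
Dmitri ∩ Finn: 06:00-08:30, 12:15-15:15, 17:45-20:00.
Dmitri ∩ Finn ∩ Jun: 07:00-08:30, 12:15-15:15, 18:00-20:00.
So the common availability across everyone is 07:00-08:30, 12:15-15:15, 18:00-20:00.
Summing the common windows: 90 + 180 + 120 = 390 minutes.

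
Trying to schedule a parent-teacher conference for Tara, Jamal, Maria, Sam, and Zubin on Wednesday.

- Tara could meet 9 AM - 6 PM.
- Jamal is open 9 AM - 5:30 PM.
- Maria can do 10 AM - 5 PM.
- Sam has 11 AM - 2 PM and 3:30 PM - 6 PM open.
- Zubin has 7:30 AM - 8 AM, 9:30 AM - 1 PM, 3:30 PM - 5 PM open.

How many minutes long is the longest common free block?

120

Tara ∩ Jamal: 09:00-17:30.
Tara ∩ Jamal ∩ Maria: 10:00-17:00.
Tara ∩ Jamal ∩ Maria ∩ Sam: 11:00-14:00, 15:30-17:00.
Tara ∩ Jamal ∩ Maria ∩ Sam ∩ Zubin: 11:00-13:00, 15:30-17:00.
The longest is 11:00-13:00 at 120 minutes.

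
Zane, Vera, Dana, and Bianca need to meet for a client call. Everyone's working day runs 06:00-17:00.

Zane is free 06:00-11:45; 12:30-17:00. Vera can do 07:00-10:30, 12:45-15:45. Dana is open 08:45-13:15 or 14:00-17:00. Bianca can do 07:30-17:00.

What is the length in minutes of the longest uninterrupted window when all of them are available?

105

Zane ∩ Vera: 07:00-10:30, 12:45-15:45.
Zane ∩ Vera ∩ Dana: 08:45-10:30, 12:45-13:15, 14:00-15:45.
Zane ∩ Vera ∩ Dana ∩ Bianca: 08:45-10:30, 12:45-13:15, 14:00-15:45.
The longest is 08:45-10:30 at 105 minutes.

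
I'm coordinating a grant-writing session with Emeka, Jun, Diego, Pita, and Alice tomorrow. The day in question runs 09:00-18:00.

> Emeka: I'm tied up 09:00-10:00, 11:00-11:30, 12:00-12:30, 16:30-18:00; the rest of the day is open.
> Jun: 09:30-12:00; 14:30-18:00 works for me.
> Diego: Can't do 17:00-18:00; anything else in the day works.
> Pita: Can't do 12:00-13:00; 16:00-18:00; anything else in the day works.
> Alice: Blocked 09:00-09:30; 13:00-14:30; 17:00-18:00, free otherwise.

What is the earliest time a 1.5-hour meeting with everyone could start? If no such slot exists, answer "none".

Emeka free: 10:00-11:00, 11:30-12:00, 12:30-16:30 (invert busy blocks within the working day).
Jun free: 09:30-12:00, 14:30-18:00.
Diego free: 09:00-17:00 (invert busy blocks within the working day).
Pita free: 09:00-12:00, 13:00-16:00 (invert busy blocks within the working day).
Alice free: 09:30-13:00, 14:30-17:00 (invert busy blocks within the working day).
Emeka ∩ Jun: 10:00-11:00, 11:30-12:00, 14:30-16:30.
Emeka ∩ Jun ∩ Diego: 10:00-11:00, 11:30-12:00, 14:30-16:30.
Emeka ∩ Jun ∩ Diego ∩ Pita: 10:00-11:00, 11:30-12:00, 14:30-16:00.
Emeka ∩ Jun ∩ Diego ∩ Pita ∩ Alice: 10:00-11:00, 11:30-12:00, 14:30-16:00.
Those are the intersection windows.
The first common window of at least 90 minutes is 14:30-16:00, so the earliest start is 14:30.

14:30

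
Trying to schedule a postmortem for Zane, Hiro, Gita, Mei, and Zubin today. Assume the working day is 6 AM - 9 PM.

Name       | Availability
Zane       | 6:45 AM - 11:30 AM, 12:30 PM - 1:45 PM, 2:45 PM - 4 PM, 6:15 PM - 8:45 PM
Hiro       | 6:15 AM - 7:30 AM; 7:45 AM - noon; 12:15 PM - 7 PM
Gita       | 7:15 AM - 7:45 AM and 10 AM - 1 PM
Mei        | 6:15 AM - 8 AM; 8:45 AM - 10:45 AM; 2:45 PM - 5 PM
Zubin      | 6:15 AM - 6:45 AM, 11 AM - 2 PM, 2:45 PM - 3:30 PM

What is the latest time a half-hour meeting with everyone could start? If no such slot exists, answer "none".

Zane ∩ Hiro: 06:45-07:30, 07:45-11:30, 12:30-13:45, 14:45-16:00, 18:15-19:00.
Zane ∩ Hiro ∩ Gita: 07:15-07:30, 10:00-11:30, 12:30-13:00.
Zane ∩ Hiro ∩ Gita ∩ Mei: 07:15-07:30, 10:00-10:45.
Zane ∩ Hiro ∩ Gita ∩ Mei ∩ Zubin: ∅.
There is no time when everyone is free.
No common window is at least 30 minutes long.

none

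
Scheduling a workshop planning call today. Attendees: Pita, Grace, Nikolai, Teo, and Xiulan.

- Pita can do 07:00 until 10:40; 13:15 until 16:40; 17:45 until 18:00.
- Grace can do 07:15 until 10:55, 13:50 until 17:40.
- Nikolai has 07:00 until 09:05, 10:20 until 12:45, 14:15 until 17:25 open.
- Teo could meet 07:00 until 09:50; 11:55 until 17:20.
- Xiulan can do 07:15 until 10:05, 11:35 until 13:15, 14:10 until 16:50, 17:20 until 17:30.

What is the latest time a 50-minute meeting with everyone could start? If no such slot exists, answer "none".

15:50

Pita ∩ Grace: 07:15-10:40, 13:50-16:40.
Pita ∩ Grace ∩ Nikolai: 07:15-09:05, 10:20-10:40, 14:15-16:40.
Pita ∩ Grace ∩ Nikolai ∩ Teo: 07:15-09:05, 14:15-16:40.
Pita ∩ Grace ∩ Nikolai ∩ Teo ∩ Xiulan: 07:15-09:05, 14:15-16:40.
So the common availability across everyone is 07:15-09:05, 14:15-16:40.
The last common window of at least 50 minutes is 14:15-16:40; a 50-minute meeting can start as late as 15:50 and still end by 16:40.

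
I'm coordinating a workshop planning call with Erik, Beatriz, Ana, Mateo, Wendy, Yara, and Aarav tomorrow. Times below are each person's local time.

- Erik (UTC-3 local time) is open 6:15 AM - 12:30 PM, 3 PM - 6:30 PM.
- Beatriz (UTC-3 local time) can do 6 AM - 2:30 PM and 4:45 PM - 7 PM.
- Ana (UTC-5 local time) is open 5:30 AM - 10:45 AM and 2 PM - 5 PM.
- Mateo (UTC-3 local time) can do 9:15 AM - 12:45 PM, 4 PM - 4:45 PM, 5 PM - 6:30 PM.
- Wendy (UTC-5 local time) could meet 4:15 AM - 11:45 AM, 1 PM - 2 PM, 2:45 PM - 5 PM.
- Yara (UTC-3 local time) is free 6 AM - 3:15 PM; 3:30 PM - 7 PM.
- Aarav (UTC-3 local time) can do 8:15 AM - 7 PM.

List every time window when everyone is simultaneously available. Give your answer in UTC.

Erik in UTC: 09:15-15:30, 18:00-21:30 (add 3h to convert from UTC-3).
Beatriz in UTC: 09:00-17:30, 19:45-22:00 (add 3h to convert from UTC-3).
Ana in UTC: 10:30-15:45, 19:00-22:00 (add 5h to convert from UTC-5).
Mateo in UTC: 12:15-15:45, 19:00-19:45, 20:00-21:30 (add 3h to convert from UTC-3).
Wendy in UTC: 09:15-16:45, 18:00-19:00, 19:45-22:00 (add 5h to convert from UTC-5).
Yara in UTC: 09:00-18:15, 18:30-22:00 (add 3h to convert from UTC-3).
Aarav in UTC: 11:15-22:00 (add 3h to convert from UTC-3).
Erik ∩ Beatriz: 09:15-15:30, 19:45-21:30.
Erik ∩ Beatriz ∩ Ana: 10:30-15:30, 19:45-21:30.
Erik ∩ Beatriz ∩ Ana ∩ Mateo: 12:15-15:30, 20:00-21:30.
Erik ∩ Beatriz ∩ Ana ∩ Mateo ∩ Wendy: 12:15-15:30, 20:00-21:30.
Erik ∩ Beatriz ∩ Ana ∩ Mateo ∩ Wendy ∩ Yara: 12:15-15:30, 20:00-21:30.
Erik ∩ Beatriz ∩ Ana ∩ Mateo ∩ Wendy ∩ Yara ∩ Aarav: 12:15-15:30, 20:00-21:30.
Those are the intersection windows.

12:15-15:30, 20:00-21:30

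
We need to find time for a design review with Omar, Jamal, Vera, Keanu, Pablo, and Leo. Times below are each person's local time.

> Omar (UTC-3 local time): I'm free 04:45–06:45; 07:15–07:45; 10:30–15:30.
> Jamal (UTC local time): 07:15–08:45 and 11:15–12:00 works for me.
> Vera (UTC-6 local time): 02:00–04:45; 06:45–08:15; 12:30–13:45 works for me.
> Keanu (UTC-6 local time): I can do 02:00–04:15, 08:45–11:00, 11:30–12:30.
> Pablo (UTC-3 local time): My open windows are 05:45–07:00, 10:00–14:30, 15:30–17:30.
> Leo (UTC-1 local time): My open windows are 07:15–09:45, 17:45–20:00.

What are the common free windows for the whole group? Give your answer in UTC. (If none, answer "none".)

Omar in UTC: 07:45-09:45, 10:15-10:45, 13:30-18:30 (add 3h to convert from UTC-3).
Jamal in UTC: 07:15-08:45, 11:15-12:00.
Vera in UTC: 08:00-10:45, 12:45-14:15, 18:30-19:45 (add 6h to convert from UTC-6).
Keanu in UTC: 08:00-10:15, 14:45-17:00, 17:30-18:30 (add 6h to convert from UTC-6).
Pablo in UTC: 08:45-10:00, 13:00-17:30, 18:30-20:30 (add 3h to convert from UTC-3).
Leo in UTC: 08:15-10:45, 18:45-21:00 (add 1h to convert from UTC-1).
Omar ∩ Jamal: 07:45-08:45.
Omar ∩ Jamal ∩ Vera: 08:00-08:45.
Omar ∩ Jamal ∩ Vera ∩ Keanu: 08:00-08:45.
Omar ∩ Jamal ∩ Vera ∩ Keanu ∩ Pablo: ∅.
Omar ∩ Jamal ∩ Vera ∩ Keanu ∩ Pablo ∩ Leo: ∅.
There is no time when everyone is free.

none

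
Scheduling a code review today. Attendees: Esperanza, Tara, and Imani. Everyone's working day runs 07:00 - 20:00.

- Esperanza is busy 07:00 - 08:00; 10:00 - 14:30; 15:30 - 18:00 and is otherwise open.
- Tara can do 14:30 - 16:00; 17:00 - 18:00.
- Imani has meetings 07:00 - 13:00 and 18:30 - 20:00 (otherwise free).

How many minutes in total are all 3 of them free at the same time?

Esperanza free: 08:00-10:00, 14:30-15:30, 18:00-20:00 (invert busy blocks within the working day).
Tara free: 14:30-16:00, 17:00-18:00.
Imani free: 13:00-18:30 (invert busy blocks within the working day).
Esperanza ∩ Tara: 14:30-15:30.
Esperanza ∩ Tara ∩ Imani: 14:30-15:30.
That's a single block of 60 minutes.

60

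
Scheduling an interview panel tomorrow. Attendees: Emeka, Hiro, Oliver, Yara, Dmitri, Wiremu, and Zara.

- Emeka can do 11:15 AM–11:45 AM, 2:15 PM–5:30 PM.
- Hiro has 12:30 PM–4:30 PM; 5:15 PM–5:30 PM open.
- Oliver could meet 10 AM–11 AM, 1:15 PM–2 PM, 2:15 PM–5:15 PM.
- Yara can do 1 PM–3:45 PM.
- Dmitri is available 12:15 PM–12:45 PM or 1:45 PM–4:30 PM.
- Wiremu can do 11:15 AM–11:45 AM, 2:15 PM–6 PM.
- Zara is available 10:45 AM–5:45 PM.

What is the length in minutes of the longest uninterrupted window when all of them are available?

Emeka ∩ Hiro: 14:15-16:30, 17:15-17:30.
Emeka ∩ Hiro ∩ Oliver: 14:15-16:30.
Emeka ∩ Hiro ∩ Oliver ∩ Yara: 14:15-15:45.
Emeka ∩ Hiro ∩ Oliver ∩ Yara ∩ Dmitri: 14:15-15:45.
Emeka ∩ Hiro ∩ Oliver ∩ Yara ∩ Dmitri ∩ Wiremu: 14:15-15:45.
Emeka ∩ Hiro ∩ Oliver ∩ Yara ∩ Dmitri ∩ Wiremu ∩ Zara: 14:15-15:45.
The longest is 14:15-15:45 at 90 minutes.

90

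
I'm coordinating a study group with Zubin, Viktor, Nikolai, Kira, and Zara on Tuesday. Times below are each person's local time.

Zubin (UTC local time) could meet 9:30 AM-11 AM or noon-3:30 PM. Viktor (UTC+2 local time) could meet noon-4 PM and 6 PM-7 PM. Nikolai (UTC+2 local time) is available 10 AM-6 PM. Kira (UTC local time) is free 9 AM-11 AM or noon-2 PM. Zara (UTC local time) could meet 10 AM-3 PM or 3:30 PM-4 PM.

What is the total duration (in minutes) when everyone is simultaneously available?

Zubin in UTC: 09:30-11:00, 12:00-15:30.
Viktor in UTC: 10:00-14:00, 16:00-17:00 (subtract 2h to convert from UTC+2).
Nikolai in UTC: 08:00-16:00 (subtract 2h to convert from UTC+2).
Kira in UTC: 09:00-11:00, 12:00-14:00.
Zara in UTC: 10:00-15:00, 15:30-16:00.
Zubin ∩ Viktor: 10:00-11:00, 12:00-14:00.
Zubin ∩ Viktor ∩ Nikolai: 10:00-11:00, 12:00-14:00.
Zubin ∩ Viktor ∩ Nikolai ∩ Kira: 10:00-11:00, 12:00-14:00.
Zubin ∩ Viktor ∩ Nikolai ∩ Kira ∩ Zara: 10:00-11:00, 12:00-14:00.
Those are the intersection windows.
Summing the common windows: 60 + 120 = 180 minutes.

180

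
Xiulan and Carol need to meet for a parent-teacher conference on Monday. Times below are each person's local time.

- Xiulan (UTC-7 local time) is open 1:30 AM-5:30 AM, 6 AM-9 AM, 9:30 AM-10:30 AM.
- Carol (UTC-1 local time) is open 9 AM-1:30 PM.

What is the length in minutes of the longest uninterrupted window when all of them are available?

150

Xiulan in UTC: 08:30-12:30, 13:00-16:00, 16:30-17:30 (add 7h to convert from UTC-7).
Carol in UTC: 10:00-14:30 (add 1h to convert from UTC-1).
Xiulan ∩ Carol: 10:00-12:30, 13:00-14:30.
Those are the intersection windows.
The longest is 10:00-12:30 at 150 minutes.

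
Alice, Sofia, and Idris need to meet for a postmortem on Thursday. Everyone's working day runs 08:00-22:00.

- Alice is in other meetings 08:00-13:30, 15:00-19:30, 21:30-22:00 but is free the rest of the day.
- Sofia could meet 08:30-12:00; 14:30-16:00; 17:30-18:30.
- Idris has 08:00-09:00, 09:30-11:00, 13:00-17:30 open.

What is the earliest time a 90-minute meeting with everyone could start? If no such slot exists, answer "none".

Alice free: 13:30-15:00, 19:30-21:30 (invert busy blocks within the working day).
Sofia free: 08:30-12:00, 14:30-16:00, 17:30-18:30.
Idris free: 08:00-09:00, 09:30-11:00, 13:00-17:30.
Alice ∩ Sofia: 14:30-15:00.
Alice ∩ Sofia ∩ Idris: 14:30-15:00.
No common window is at least 90 minutes long.

none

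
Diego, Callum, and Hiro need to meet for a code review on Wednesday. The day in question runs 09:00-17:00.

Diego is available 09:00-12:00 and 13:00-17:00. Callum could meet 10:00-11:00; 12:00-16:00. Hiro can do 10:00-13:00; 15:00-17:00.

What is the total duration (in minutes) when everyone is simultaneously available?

Diego ∩ Callum: 10:00-11:00, 13:00-16:00.
Diego ∩ Callum ∩ Hiro: 10:00-11:00, 15:00-16:00.
Summing the common windows: 60 + 60 = 120 minutes.

120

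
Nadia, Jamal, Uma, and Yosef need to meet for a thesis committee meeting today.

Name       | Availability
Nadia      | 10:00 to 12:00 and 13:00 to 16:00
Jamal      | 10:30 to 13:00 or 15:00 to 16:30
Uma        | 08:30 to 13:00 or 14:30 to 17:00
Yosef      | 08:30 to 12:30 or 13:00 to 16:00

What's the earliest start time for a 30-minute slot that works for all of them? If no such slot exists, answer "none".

10:30

Nadia ∩ Jamal: 10:30-12:00, 15:00-16:00.
Nadia ∩ Jamal ∩ Uma: 10:30-12:00, 15:00-16:00.
Nadia ∩ Jamal ∩ Uma ∩ Yosef: 10:30-12:00, 15:00-16:00.
So the common availability across everyone is 10:30-12:00, 15:00-16:00.
The first common window of at least 30 minutes is 10:30-12:00, so the earliest start is 10:30.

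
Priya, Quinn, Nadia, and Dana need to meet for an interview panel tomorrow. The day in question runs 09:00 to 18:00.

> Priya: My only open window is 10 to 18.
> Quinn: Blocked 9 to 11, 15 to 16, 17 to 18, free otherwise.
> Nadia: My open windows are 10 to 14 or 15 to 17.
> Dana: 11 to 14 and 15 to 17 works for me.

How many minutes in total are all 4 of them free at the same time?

Priya free: 10:00-18:00.
Quinn free: 11:00-15:00, 16:00-17:00 (invert busy blocks within the working day).
Nadia free: 10:00-14:00, 15:00-17:00.
Dana free: 11:00-14:00, 15:00-17:00.
Priya ∩ Quinn: 11:00-15:00, 16:00-17:00.
Priya ∩ Quinn ∩ Nadia: 11:00-14:00, 16:00-17:00.
Priya ∩ Quinn ∩ Nadia ∩ Dana: 11:00-14:00, 16:00-17:00.
Summing the common windows: 180 + 60 = 240 minutes.

240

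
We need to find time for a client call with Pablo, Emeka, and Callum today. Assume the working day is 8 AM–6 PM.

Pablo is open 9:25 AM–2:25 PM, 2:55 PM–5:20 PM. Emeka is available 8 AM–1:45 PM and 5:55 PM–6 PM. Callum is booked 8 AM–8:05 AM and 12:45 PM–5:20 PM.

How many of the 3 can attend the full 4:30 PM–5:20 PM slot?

Pablo free: 09:25-14:25, 14:55-17:20.
Emeka free: 08:00-13:45, 17:55-18:00.
Callum free: 08:05-12:45, 17:20-18:00 (invert busy blocks within the working day).
Pablo can make the full 16:30-17:20 slot — that's 1.

1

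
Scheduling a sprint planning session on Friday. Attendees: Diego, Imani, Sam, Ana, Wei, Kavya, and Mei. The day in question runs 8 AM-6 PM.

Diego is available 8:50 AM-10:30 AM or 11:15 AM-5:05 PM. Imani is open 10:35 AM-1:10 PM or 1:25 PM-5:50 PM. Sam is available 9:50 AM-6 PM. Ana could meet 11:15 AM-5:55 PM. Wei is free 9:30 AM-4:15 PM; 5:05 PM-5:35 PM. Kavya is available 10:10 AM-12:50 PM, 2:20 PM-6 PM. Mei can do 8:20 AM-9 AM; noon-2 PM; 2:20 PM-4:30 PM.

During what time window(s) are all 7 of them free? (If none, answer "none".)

12:00-12:50, 14:20-16:15

Diego ∩ Imani: 11:15-13:10, 13:25-17:05.
Diego ∩ Imani ∩ Sam: 11:15-13:10, 13:25-17:05.
Diego ∩ Imani ∩ Sam ∩ Ana: 11:15-13:10, 13:25-17:05.
Diego ∩ Imani ∩ Sam ∩ Ana ∩ Wei: 11:15-13:10, 13:25-16:15.
Diego ∩ Imani ∩ Sam ∩ Ana ∩ Wei ∩ Kavya: 11:15-12:50, 14:20-16:15.
Diego ∩ Imani ∩ Sam ∩ Ana ∩ Wei ∩ Kavya ∩ Mei: 12:00-12:50, 14:20-16:15.
Those are the intersection windows.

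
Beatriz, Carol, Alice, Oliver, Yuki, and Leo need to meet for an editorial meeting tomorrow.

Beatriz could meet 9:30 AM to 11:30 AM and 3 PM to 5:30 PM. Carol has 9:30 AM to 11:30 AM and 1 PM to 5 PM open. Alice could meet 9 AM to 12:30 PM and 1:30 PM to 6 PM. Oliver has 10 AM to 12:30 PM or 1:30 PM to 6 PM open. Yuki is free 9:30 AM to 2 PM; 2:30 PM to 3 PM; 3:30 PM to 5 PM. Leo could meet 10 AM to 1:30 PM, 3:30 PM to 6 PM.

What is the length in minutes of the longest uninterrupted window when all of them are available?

Beatriz ∩ Carol: 09:30-11:30, 15:00-17:00.
Beatriz ∩ Carol ∩ Alice: 09:30-11:30, 15:00-17:00.
Beatriz ∩ Carol ∩ Alice ∩ Oliver: 10:00-11:30, 15:00-17:00.
Beatriz ∩ Carol ∩ Alice ∩ Oliver ∩ Yuki: 10:00-11:30, 15:30-17:00.
Beatriz ∩ Carol ∩ Alice ∩ Oliver ∩ Yuki ∩ Leo: 10:00-11:30, 15:30-17:00.
The longest is 10:00-11:30 at 90 minutes.

90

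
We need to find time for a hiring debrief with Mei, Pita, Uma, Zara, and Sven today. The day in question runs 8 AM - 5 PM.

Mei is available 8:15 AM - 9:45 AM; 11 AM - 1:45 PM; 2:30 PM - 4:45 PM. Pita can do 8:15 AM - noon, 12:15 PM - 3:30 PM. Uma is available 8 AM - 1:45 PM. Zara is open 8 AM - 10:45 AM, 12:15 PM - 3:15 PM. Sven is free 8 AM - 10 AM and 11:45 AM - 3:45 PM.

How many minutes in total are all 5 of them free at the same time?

Mei ∩ Pita: 08:15-09:45, 11:00-12:00, 12:15-13:45, 14:30-15:30.
Mei ∩ Pita ∩ Uma: 08:15-09:45, 11:00-12:00, 12:15-13:45.
Mei ∩ Pita ∩ Uma ∩ Zara: 08:15-09:45, 12:15-13:45.
Mei ∩ Pita ∩ Uma ∩ Zara ∩ Sven: 08:15-09:45, 12:15-13:45.
Summing the common windows: 90 + 90 = 180 minutes.

180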